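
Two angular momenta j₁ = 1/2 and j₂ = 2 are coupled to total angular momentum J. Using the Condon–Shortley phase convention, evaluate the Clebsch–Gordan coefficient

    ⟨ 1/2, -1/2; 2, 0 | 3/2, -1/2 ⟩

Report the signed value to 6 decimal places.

triangle: 1!·0!·3!/5! = 6/120
(j±m)!: 0!·1!·2!·2!·1!·2! = 8
prefactor² = (2J+1)·Δ·N² = 8/5
  k=1: −1/(1!·0!·0!·1!·0!·2!) = -1/2
Σ = -1/2  ⇒  CG² = 8/5·(-1/2)² = 2/5
CG = −√(2/5) = -0.632456

−√(2/5) ≈ -0.632456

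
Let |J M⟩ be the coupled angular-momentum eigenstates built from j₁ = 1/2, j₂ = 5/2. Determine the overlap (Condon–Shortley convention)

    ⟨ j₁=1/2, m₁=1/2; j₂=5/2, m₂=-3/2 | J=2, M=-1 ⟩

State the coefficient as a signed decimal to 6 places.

√[5·1!0!4!/6! · 1!0!1!4!1!3!] = √(24)
  +(−1)^0/∏(0,1,0,1,0,3)! = 1/6  (running 1/6)
⟨..|..⟩ = √(24)·(1/6) = +0.816497

+√(2/3) ≈ +0.816497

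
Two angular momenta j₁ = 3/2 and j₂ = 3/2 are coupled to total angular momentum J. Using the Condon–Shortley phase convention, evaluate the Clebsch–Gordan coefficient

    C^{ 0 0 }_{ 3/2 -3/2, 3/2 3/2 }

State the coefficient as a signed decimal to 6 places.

-0.500000

j₁+j₂−J=3  J+j₁−j₂=0  J−j₁+j₂=0  j₁+j₂+J+1=4
(j₁±m₁, j₂±m₂, J±M) = (0,3,3,0,0,0)
P² = 9
sum k=3..3:
  [3] −1/6 = -1/6
S = -1/6
C² = P²·S² = 1/4 ; C = -0.500000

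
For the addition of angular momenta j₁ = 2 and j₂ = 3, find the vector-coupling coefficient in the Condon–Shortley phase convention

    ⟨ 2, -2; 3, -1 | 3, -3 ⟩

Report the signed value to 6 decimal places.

triangle: 2!×2!×4!/9! = 96/362880
(j±m)!: 0!×4!×2!×4!×0!×6! = 829440
prefactor² = (2J+1)×Δ×N² = 1536
  k=2: +1/(2!×0!×2!×0!×0!×4!) = 1/96
Σ = 1/96  ⇒  CG² = 1536×1/96² = 1/6
CG = +√(1/6) = +0.408248

+0.408248  (= +√(1/6))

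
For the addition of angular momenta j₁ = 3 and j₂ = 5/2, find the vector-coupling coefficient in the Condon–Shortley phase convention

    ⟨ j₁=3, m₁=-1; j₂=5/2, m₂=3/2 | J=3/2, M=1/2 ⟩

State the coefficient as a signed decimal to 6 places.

−√(7/30) = -0.483046

j₁+j₂−J=4  J+j₁−j₂=2  J−j₁+j₂=1  j₁+j₂+J+1=8
(j₁±m₁, j₂±m₂, J±M) = (2,4,4,1,2,1)
P² = 384/35
sum k=3..4:
  [3] −1/6 = -1/6
  [4] +1/48 = 1/48
S = -7/48
C² = P²·S² = 7/30 ; C = -0.483046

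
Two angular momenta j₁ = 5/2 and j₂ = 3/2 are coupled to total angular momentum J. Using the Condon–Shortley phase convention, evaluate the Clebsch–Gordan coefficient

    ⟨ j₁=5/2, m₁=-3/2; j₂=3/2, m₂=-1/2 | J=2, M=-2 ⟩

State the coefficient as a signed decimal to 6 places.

j₁+j₂−J=2  J+j₁−j₂=3  J−j₁+j₂=1  j₁+j₂+J+1=7
(j₁±m₁, j₂±m₂, J±M) = (1,4,1,2,0,4)
P² = 96/7
sum k=1..1:
  [1] −1/6 = -1/6
S = -1/6
C² = P²·S² = 8/21 ; C = -0.617213

−√(8/21) = -0.617213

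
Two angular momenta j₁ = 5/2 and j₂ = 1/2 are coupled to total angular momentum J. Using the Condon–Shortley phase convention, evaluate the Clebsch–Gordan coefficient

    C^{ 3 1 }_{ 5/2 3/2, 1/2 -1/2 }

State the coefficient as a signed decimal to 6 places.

+0.577350

j₁+j₂−J=0  J+j₁−j₂=5  J−j₁+j₂=1  j₁+j₂+J+1=7
(j₁±m₁, j₂±m₂, J±M) = (4,1,0,1,4,2)
P² = 192
sum k=0..0:
  [0] +1/24 = 1/24
S = 1/24
C² = P²·S² = 1/3 ; C = +0.577350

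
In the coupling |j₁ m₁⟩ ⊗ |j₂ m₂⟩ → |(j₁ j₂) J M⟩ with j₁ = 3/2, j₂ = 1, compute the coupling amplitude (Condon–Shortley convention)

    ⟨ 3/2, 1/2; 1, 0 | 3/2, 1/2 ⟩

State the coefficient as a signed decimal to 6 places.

+0.258199  (= +√(1/15))

triangle: 1!·2!·1!/5! = 2/120
(j±m)!: 2!·1!·1!·1!·2!·1! = 4
prefactor² = (2J+1)·Δ·N² = 4/15
  k=0: +1/(0!·1!·1!·1!·1!·0!) = 1
  k=1: −1/(1!·0!·0!·0!·2!·1!) = -1/2
Σ = 1/2  ⇒  CG² = 4/15·1/2² = 1/15
CG = +√(1/15) = +0.258199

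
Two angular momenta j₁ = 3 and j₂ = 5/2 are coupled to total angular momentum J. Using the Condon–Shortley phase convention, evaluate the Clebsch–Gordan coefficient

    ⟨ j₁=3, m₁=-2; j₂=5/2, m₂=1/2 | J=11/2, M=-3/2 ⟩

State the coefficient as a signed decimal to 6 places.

triangle: 0!×6!×5!/12! = 86400/479001600
(j±m)!: 1!×5!×3!×2!×4!×7! = 174182400
prefactor² = (2J+1)×Δ×N² = 4147200/11
  k=0: +1/(0!×0!×5!×3!×1!×2!) = 1/1440
Σ = 1/1440  ⇒  CG² = 4147200/11×1/1440² = 2/11
CG = +√(2/11) = +0.426401

+0.426401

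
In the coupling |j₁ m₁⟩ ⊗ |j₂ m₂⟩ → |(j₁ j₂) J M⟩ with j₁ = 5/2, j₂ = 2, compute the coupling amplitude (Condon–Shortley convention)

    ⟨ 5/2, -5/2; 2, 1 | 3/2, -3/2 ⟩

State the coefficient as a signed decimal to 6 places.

triangle: 3!·2!·1!/7! = 12/5040
(j±m)!: 0!·5!·3!·1!·0!·3! = 4320
prefactor² = (2J+1)·Δ·N² = 288/7
  k=3: −1/(3!·0!·2!·0!·0!·1!) = -1/12
Σ = -1/12  ⇒  CG² = 288/7·(-1/12)² = 2/7
CG = −√(2/7) = -0.534522

-0.534522  (= −√(2/7))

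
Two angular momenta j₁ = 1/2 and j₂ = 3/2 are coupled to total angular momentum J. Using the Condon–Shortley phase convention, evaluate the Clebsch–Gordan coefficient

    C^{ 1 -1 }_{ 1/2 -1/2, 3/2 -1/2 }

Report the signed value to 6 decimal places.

√[3·1!0!2!/4! · 0!1!1!2!0!2!] = √(1)
  +(−1)^1/∏(1,0,0,0,0,2)! = -1/2  (running -1/2)
⟨..|..⟩ = √(1)·(-1/2) = -0.500000

−√(1/4) = -0.500000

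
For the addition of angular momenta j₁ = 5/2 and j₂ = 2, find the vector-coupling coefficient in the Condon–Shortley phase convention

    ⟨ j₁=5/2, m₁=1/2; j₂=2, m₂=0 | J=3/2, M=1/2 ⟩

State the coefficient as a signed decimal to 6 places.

-0.239046  (= −√(2/35))

j₁+j₂−J=3  J+j₁−j₂=2  J−j₁+j₂=1  j₁+j₂+J+1=7
(j₁±m₁, j₂±m₂, J±M) = (3,2,2,2,2,1)
P² = 32/35
sum k=1..2:
  [1] −1/2 = -1/2
  [2] +1/4 = 1/4
S = -1/4
C² = P²·S² = 2/35 ; C = -0.239046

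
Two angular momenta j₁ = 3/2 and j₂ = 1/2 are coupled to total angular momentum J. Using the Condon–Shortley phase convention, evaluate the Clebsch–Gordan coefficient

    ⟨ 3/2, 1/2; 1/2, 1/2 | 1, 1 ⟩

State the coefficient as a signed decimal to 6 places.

-0.500000

j₁+j₂−J=1  J+j₁−j₂=2  J−j₁+j₂=0  j₁+j₂+J+1=4
(j₁±m₁, j₂±m₂, J±M) = (2,1,1,0,2,0)
P² = 1
sum k=1..1:
  [1] −1/2 = -1/2
S = -1/2
C² = P²·S² = 1/4 ; C = -0.500000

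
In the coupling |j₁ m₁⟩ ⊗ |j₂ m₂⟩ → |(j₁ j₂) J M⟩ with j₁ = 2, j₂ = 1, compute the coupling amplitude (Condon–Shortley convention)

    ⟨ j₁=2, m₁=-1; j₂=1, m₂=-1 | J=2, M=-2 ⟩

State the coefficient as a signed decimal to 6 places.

+√(1/3) ≈ +0.577350

triangle: 1!*3!*1!/6! = 6/720
(j±m)!: 1!*3!*0!*2!*0!*4! = 288
prefactor² = (2J+1)*Δ*N² = 12
  k=0: +1/(0!*1!*3!*0!*0!*1!) = 1/6
Σ = 1/6  ⇒  CG² = 12*1/6² = 1/3
CG = +√(1/3) = +0.577350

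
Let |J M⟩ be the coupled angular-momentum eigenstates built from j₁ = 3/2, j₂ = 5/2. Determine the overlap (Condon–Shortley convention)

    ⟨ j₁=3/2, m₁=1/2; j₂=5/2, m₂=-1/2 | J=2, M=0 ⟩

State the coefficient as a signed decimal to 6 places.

√[5·2!1!3!/7! · 2!1!2!3!2!2!] = √(8/7)
  +(−1)^0/∏(0,2,1,2,0,1)! = 1/4  (running 1/4)
  +(−1)^1/∏(1,1,0,1,1,2)! = -1/2  (running -1/4)
⟨..|..⟩ = √(8/7)·(-1/4) = -0.267261

−√(1/14) ≈ -0.267261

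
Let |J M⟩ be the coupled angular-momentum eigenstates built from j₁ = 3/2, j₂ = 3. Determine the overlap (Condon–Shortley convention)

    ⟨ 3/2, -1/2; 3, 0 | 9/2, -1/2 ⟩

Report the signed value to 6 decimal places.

j₁+j₂−J=0  J+j₁−j₂=3  J−j₁+j₂=6  j₁+j₂+J+1=10
(j₁±m₁, j₂±m₂, J±M) = (1,2,3,3,4,5)
P² = 17280/7
sum k=0..0:
  [0] +1/72 = 1/72
S = 1/72
C² = P²·S² = 10/21 ; C = +0.690066

+√(10/21) ≈ +0.690066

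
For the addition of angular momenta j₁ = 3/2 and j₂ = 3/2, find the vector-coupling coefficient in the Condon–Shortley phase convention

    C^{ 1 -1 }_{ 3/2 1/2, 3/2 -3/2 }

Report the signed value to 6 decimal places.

+√(3/10) ≈ +0.547723

j₁+j₂−J=2  J+j₁−j₂=1  J−j₁+j₂=1  j₁+j₂+J+1=5
(j₁±m₁, j₂±m₂, J±M) = (2,1,0,3,0,2)
P² = 6/5
sum k=0..0:
  [0] +1/2 = 1/2
S = 1/2
C² = P²·S² = 3/10 ; C = +0.547723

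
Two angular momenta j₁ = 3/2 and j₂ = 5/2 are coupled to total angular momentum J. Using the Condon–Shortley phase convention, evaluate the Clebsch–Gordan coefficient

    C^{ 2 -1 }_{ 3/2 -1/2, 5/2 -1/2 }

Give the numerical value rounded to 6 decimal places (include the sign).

√[5·2!1!3!/7! · 1!2!2!3!1!3!] = √(12/7)
  +(−1)^1/∏(1,1,1,1,0,2)! = -1/2  (running -1/2)
  +(−1)^2/∏(2,0,0,0,1,3)! = 1/12  (running -5/12)
⟨..|..⟩ = √(12/7)·(-5/12) = -0.545545

-0.545545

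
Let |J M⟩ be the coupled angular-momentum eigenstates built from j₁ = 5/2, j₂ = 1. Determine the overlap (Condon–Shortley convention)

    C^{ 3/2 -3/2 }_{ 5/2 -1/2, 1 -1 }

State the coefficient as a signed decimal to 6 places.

+0.258199  (= +√(1/15))

j₁+j₂−J=2  J+j₁−j₂=3  J−j₁+j₂=0  j₁+j₂+J+1=6
(j₁±m₁, j₂±m₂, J±M) = (2,3,0,2,0,3)
P² = 48/5
sum k=0..0:
  [0] +1/12 = 1/12
S = 1/12
C² = P²·S² = 1/15 ; C = +0.258199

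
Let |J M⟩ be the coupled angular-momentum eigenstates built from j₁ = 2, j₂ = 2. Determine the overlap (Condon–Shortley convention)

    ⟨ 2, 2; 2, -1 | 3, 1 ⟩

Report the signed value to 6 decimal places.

+√(3/10) ≈ +0.547723

triangle: 1!×3!×3!/8! = 36/40320
(j±m)!: 4!×0!×1!×3!×4!×2! = 6912
prefactor² = (2J+1)×Δ×N² = 216/5
  k=0: +1/(0!×1!×0!×1!×3!×2!) = 1/12
Σ = 1/12  ⇒  CG² = 216/5×1/12² = 3/10
CG = +√(3/10) = +0.547723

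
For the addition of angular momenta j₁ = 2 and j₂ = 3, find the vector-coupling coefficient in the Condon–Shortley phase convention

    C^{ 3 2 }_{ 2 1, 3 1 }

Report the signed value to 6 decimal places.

triangle: 2!×2!×4!/9! = 96/362880
(j±m)!: 3!×1!×4!×2!×5!×1! = 34560
prefactor² = (2J+1)×Δ×N² = 64
  k=0: +1/(0!×2!×1!×4!×1!×0!) = 1/48
  k=1: −1/(1!×1!×0!×3!×2!×1!) = -1/12
Σ = -1/16  ⇒  CG² = 64×(-1/16)² = 1/4
CG = −√(1/4) = -0.500000

-0.500000  (= −√(1/4))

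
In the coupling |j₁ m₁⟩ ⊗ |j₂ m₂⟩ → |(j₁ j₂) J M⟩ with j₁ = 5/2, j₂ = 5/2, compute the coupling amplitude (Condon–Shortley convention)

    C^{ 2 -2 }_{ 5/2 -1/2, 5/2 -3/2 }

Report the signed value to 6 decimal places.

-0.566947  (= −√(9/28))

triangle: 3!×2!×2!/8! = 24/40320
(j±m)!: 2!×3!×1!×4!×0!×4! = 6912
prefactor² = (2J+1)×Δ×N² = 144/7
  k=1: −1/(1!×2!×2!×0!×0!×2!) = -1/8
Σ = -1/8  ⇒  CG² = 144/7×(-1/8)² = 9/28
CG = −√(9/28) = -0.566947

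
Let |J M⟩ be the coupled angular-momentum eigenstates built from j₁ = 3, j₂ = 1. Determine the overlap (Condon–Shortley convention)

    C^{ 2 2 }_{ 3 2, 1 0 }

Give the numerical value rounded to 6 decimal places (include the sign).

j₁+j₂−J=2  J+j₁−j₂=4  J−j₁+j₂=0  j₁+j₂+J+1=7
(j₁±m₁, j₂±m₂, J±M) = (5,1,1,1,4,0)
P² = 960/7
sum k=1..1:
  [1] −1/24 = -1/24
S = -1/24
C² = P²·S² = 5/21 ; C = -0.487950

-0.487950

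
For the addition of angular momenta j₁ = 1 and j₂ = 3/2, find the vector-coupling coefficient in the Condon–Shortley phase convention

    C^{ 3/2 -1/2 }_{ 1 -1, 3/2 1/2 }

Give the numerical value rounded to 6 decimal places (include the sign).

j₁+j₂−J=1  J+j₁−j₂=1  J−j₁+j₂=2  j₁+j₂+J+1=5
(j₁±m₁, j₂±m₂, J±M) = (0,2,2,1,1,2)
P² = 8/15
sum k=1..1:
  [1] −1/1 = -1
S = -1
C² = P²·S² = 8/15 ; C = -0.730297

-0.730297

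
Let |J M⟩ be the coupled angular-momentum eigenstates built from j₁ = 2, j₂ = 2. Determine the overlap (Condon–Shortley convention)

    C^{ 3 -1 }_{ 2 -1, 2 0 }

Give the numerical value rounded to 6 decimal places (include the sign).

−√(1/5) ≈ -0.447214

triangle: 1!*3!*3!/8! = 36/40320
(j±m)!: 1!*3!*2!*2!*2!*4! = 1152
prefactor² = (2J+1)*Δ*N² = 36/5
  k=0: +1/(0!*1!*3!*2!*0!*1!) = 1/12
  k=1: −1/(1!*0!*2!*1!*1!*2!) = -1/4
Σ = -1/6  ⇒  CG² = 36/5*(-1/6)² = 1/5
CG = −√(1/5) = -0.447214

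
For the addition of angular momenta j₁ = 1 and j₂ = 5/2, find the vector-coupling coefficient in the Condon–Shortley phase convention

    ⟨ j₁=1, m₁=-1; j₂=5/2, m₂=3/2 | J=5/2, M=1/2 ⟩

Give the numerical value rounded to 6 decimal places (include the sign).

√[6·1!1!4!/7! · 0!2!4!1!3!2!] = √(576/35)
  +(−1)^1/∏(1,0,1,3,0,1)! = -1/6  (running -1/6)
⟨..|..⟩ = √(576/35)·(-1/6) = -0.676123

−√(16/35) ≈ -0.676123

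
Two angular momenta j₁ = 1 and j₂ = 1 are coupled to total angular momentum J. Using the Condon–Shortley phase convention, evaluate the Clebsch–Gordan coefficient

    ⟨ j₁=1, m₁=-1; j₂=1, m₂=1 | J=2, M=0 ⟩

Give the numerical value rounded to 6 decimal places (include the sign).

+0.408248

j₁+j₂−J=0  J+j₁−j₂=2  J−j₁+j₂=2  j₁+j₂+J+1=5
(j₁±m₁, j₂±m₂, J±M) = (0,2,2,0,2,2)
P² = 8/3
sum k=0..0:
  [0] +1/4 = 1/4
S = 1/4
C² = P²·S² = 1/6 ; C = +0.408248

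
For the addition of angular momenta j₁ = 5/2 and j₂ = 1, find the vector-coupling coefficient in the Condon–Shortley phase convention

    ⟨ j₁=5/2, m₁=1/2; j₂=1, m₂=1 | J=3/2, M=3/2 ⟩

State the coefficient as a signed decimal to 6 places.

+√(1/15) ≈ +0.258199

triangle: 2!*3!*0!/6! = 12/720
(j±m)!: 3!*2!*2!*0!*3!*0! = 144
prefactor² = (2J+1)*Δ*N² = 48/5
  k=2: +1/(2!*0!*0!*0!*3!*0!) = 1/12
Σ = 1/12  ⇒  CG² = 48/5*1/12² = 1/15
CG = +√(1/15) = +0.258199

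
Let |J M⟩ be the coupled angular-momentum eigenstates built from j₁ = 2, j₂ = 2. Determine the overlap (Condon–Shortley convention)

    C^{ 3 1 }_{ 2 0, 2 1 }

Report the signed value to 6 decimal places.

j₁+j₂−J=1  J+j₁−j₂=3  J−j₁+j₂=3  j₁+j₂+J+1=8
(j₁±m₁, j₂±m₂, J±M) = (2,2,3,1,4,2)
P² = 36/5
sum k=0..1:
  [0] +1/12 = 1/12
  [1] −1/4 = -1/4
S = -1/6
C² = P²·S² = 1/5 ; C = -0.447214

-0.447214  (= −√(1/5))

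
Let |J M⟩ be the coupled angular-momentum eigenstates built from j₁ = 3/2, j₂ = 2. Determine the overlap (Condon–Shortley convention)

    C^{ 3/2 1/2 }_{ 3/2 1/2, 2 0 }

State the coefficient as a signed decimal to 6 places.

−√(1/5) ≈ -0.447214

j₁+j₂−J=2  J+j₁−j₂=1  J−j₁+j₂=2  j₁+j₂+J+1=6
(j₁±m₁, j₂±m₂, J±M) = (2,1,2,2,2,1)
P² = 16/45
sum k=0..1:
  [0] +1/4 = 1/4
  [1] −1/1 = -1
S = -3/4
C² = P²·S² = 1/5 ; C = -0.447214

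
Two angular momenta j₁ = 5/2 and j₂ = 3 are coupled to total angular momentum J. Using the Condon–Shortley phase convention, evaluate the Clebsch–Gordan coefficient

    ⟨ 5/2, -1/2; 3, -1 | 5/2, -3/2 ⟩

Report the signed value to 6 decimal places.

-0.169031

√[6·3!2!3!/9! · 2!3!2!4!1!4!] = √(576/35)
  +(−1)^1/∏(1,2,2,1,0,2)! = -1/8  (running -1/8)
  +(−1)^2/∏(2,1,1,0,1,3)! = 1/12  (running -1/24)
⟨..|..⟩ = √(576/35)·(-1/24) = -0.169031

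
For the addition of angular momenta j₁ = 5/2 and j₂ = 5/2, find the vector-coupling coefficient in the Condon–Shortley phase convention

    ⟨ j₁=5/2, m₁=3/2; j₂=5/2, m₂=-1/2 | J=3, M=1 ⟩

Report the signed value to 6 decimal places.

√[7·2!3!3!/9! · 4!1!2!3!4!2!] = √(96/5)
  +(−1)^0/∏(0,2,1,2,2,1)! = 1/8  (running 1/8)
  +(−1)^1/∏(1,1,0,1,3,2)! = -1/12  (running 1/24)
⟨..|..⟩ = √(96/5)·(1/24) = +0.182574

+0.182574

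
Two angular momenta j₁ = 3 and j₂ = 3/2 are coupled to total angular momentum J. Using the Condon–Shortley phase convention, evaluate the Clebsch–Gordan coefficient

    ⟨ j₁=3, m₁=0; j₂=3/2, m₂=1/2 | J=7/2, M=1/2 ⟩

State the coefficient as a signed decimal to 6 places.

-0.308607  (= −√(2/21))

√[8·1!5!2!/9! · 3!3!2!1!4!3!] = √(384/7)
  +(−1)^0/∏(0,1,3,2,2,0)! = 1/24  (running 1/24)
  +(−1)^1/∏(1,0,2,1,3,1)! = -1/12  (running -1/24)
⟨..|..⟩ = √(384/7)·(-1/24) = -0.308607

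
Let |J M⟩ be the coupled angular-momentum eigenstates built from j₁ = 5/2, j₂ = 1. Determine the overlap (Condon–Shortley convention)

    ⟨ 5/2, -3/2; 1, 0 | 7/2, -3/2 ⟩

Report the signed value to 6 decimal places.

+√(10/21) ≈ +0.690066

j₁+j₂−J=0  J+j₁−j₂=5  J−j₁+j₂=2  j₁+j₂+J+1=8
(j₁±m₁, j₂±m₂, J±M) = (1,4,1,1,2,5)
P² = 1920/7
sum k=0..0:
  [0] +1/24 = 1/24
S = 1/24
C² = P²·S² = 10/21 ; C = +0.690066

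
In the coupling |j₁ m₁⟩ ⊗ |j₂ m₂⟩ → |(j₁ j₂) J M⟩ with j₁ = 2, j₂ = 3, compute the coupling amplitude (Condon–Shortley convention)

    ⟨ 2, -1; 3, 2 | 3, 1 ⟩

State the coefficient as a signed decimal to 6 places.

j₁+j₂−J=2  J+j₁−j₂=2  J−j₁+j₂=4  j₁+j₂+J+1=9
(j₁±m₁, j₂±m₂, J±M) = (1,3,5,1,4,2)
P² = 64
sum k=1..2:
  [1] −1/48 = -1/48
  [2] +1/12 = 1/12
S = 1/16
C² = P²·S² = 1/4 ; C = +0.500000

+0.500000  (= +√(1/4))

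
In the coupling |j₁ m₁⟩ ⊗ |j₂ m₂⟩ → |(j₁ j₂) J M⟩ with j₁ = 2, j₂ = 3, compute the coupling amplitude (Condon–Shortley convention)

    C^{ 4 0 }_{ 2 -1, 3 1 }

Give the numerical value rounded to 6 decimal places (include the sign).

triangle: 1!*3!*5!/10! = 720/3628800
(j±m)!: 1!*3!*4!*2!*4!*4! = 165888
prefactor² = (2J+1)*Δ*N² = 10368/35
  k=0: +1/(0!*1!*3!*4!*0!*1!) = 1/144
  k=1: −1/(1!*0!*2!*3!*1!*2!) = -1/24
Σ = -5/144  ⇒  CG² = 10368/35*(-5/144)² = 5/14
CG = −√(5/14) = -0.597614

-0.597614  (= −√(5/14))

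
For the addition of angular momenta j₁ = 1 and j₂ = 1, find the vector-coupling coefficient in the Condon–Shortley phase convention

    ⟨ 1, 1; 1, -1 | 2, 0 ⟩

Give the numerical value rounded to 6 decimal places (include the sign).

j₁+j₂−J=0  J+j₁−j₂=2  J−j₁+j₂=2  j₁+j₂+J+1=5
(j₁±m₁, j₂±m₂, J±M) = (2,0,0,2,2,2)
P² = 8/3
sum k=0..0:
  [0] +1/4 = 1/4
S = 1/4
C² = P²·S² = 1/6 ; C = +0.408248

+0.408248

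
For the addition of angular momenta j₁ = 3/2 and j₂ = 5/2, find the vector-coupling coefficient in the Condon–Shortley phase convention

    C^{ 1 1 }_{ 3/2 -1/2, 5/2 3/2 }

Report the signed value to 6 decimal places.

triangle: 3!·0!·2!/6! = 12/720
(j±m)!: 1!·2!·4!·1!·2!·0! = 96
prefactor² = (2J+1)·Δ·N² = 24/5
  k=2: +1/(2!·1!·0!·2!·0!·0!) = 1/4
Σ = 1/4  ⇒  CG² = 24/5·1/4² = 3/10
CG = +√(3/10) = +0.547723

+√(3/10) = +0.547723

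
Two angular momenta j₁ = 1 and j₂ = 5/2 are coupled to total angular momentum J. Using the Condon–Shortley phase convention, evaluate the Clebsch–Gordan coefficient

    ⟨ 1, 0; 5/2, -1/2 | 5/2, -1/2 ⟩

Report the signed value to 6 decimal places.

triangle: 1!×1!×4!/7! = 24/5040
(j±m)!: 1!×1!×2!×3!×2!×3! = 144
prefactor² = (2J+1)×Δ×N² = 144/35
  k=0: +1/(0!×1!×1!×2!×0!×2!) = 1/4
  k=1: −1/(1!×0!×0!×1!×1!×3!) = -1/6
Σ = 1/12  ⇒  CG² = 144/35×1/12² = 1/35
CG = +√(1/35) = +0.169031

+0.169031  (= +√(1/35))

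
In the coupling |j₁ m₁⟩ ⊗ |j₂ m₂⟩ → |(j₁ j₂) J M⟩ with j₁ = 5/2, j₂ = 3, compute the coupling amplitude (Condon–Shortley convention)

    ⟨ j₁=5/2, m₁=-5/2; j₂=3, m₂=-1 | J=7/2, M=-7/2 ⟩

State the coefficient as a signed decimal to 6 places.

+√(2/9) ≈ +0.471405

√[8·2!3!4!/10! · 0!5!2!4!0!7!] = √(18432)
  +(−1)^2/∏(2,0,3,0,0,4)! = 1/288  (running 1/288)
⟨..|..⟩ = √(18432)·(1/288) = +0.471405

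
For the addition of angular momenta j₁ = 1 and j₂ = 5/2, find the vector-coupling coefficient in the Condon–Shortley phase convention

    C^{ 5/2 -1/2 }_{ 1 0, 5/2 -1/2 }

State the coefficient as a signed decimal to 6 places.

+0.169031

j₁+j₂−J=1  J+j₁−j₂=1  J−j₁+j₂=4  j₁+j₂+J+1=7
(j₁±m₁, j₂±m₂, J±M) = (1,1,2,3,2,3)
P² = 144/35
sum k=0..1:
  [0] +1/4 = 1/4
  [1] −1/6 = -1/6
S = 1/12
C² = P²·S² = 1/35 ; C = +0.169031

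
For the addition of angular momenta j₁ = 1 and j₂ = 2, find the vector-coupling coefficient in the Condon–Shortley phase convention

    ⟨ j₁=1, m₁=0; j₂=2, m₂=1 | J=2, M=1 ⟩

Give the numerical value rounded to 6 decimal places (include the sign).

-0.408248

triangle: 1!×1!×3!/6! = 6/720
(j±m)!: 1!×1!×3!×1!×3!×1! = 36
prefactor² = (2J+1)×Δ×N² = 3/2
  k=0: +1/(0!×1!×1!×3!×0!×0!) = 1/6
  k=1: −1/(1!×0!×0!×2!×1!×1!) = -1/2
Σ = -1/3  ⇒  CG² = 3/2×(-1/3)² = 1/6
CG = −√(1/6) = -0.408248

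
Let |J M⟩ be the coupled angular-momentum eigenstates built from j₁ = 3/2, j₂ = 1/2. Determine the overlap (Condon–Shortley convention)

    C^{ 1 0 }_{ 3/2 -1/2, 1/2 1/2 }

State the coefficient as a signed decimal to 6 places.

j₁+j₂−J=1  J+j₁−j₂=2  J−j₁+j₂=0  j₁+j₂+J+1=4
(j₁±m₁, j₂±m₂, J±M) = (1,2,1,0,1,1)
P² = 1/2
sum k=1..1:
  [1] −1/1 = -1
S = -1
C² = P²·S² = 1/2 ; C = -0.707107

-0.707107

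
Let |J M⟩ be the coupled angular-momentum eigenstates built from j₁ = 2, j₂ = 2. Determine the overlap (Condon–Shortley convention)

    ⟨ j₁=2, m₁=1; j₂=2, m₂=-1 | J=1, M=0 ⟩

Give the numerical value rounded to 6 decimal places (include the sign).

√[3·3!1!1!/6! · 3!1!1!3!1!1!] = √(9/10)
  +(−1)^0/∏(0,3,1,1,0,0)! = 1/6  (running 1/6)
  +(−1)^1/∏(1,2,0,0,1,1)! = -1/2  (running -1/3)
⟨..|..⟩ = √(9/10)·(-1/3) = -0.316228

-0.316228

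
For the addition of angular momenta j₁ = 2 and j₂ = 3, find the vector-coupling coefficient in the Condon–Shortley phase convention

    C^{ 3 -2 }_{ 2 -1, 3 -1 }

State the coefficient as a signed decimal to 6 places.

j₁+j₂−J=2  J+j₁−j₂=2  J−j₁+j₂=4  j₁+j₂+J+1=9
(j₁±m₁, j₂±m₂, J±M) = (1,3,2,4,1,5)
P² = 64
sum k=1..2:
  [1] −1/12 = -1/12
  [2] +1/48 = 1/48
S = -1/16
C² = P²·S² = 1/4 ; C = -0.500000

−√(1/4) = -0.500000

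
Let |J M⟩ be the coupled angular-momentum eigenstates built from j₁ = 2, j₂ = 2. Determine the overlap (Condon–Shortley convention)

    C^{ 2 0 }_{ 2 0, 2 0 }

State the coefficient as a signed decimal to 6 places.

−√(2/7) = -0.534522

√[5·2!2!2!/7! · 2!2!2!2!2!2!] = √(32/63)
  +(−1)^0/∏(0,2,2,2,0,0)! = 1/8  (running 1/8)
  +(−1)^1/∏(1,1,1,1,1,1)! = -1  (running -7/8)
  +(−1)^2/∏(2,0,0,0,2,2)! = 1/8  (running -3/4)
⟨..|..⟩ = √(32/63)·(-3/4) = -0.534522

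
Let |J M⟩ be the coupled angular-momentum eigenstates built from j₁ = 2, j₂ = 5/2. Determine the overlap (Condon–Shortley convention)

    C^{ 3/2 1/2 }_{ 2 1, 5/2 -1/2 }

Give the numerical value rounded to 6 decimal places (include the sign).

triangle: 3!·1!·2!/7! = 12/5040
(j±m)!: 3!·1!·2!·3!·2!·1! = 144
prefactor² = (2J+1)·Δ·N² = 48/35
  k=0: +1/(0!·3!·1!·2!·0!·0!) = 1/12
  k=1: −1/(1!·2!·0!·1!·1!·1!) = -1/2
Σ = -5/12  ⇒  CG² = 48/35·(-5/12)² = 5/21
CG = −√(5/21) = -0.487950

-0.487950  (= −√(5/21))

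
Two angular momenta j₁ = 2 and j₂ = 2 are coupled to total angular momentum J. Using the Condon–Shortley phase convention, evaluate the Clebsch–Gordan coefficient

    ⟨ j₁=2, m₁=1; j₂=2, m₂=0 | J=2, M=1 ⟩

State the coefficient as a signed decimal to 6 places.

-0.267261  (= −√(1/14))

√[5·2!2!2!/7! · 3!1!2!2!3!1!] = √(8/7)
  +(−1)^0/∏(0,2,1,2,1,0)! = 1/4  (running 1/4)
  +(−1)^1/∏(1,1,0,1,2,1)! = -1/2  (running -1/4)
⟨..|..⟩ = √(8/7)·(-1/4) = -0.267261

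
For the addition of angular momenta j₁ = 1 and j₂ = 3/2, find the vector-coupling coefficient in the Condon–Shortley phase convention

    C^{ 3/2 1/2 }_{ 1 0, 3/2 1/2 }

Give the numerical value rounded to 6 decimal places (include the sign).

-0.258199  (= −√(1/15))

√[4·1!1!2!/5! · 1!1!2!1!2!1!] = √(4/15)
  +(−1)^0/∏(0,1,1,2,0,0)! = 1/2  (running 1/2)
  +(−1)^1/∏(1,0,0,1,1,1)! = -1  (running -1/2)
⟨..|..⟩ = √(4/15)·(-1/2) = -0.258199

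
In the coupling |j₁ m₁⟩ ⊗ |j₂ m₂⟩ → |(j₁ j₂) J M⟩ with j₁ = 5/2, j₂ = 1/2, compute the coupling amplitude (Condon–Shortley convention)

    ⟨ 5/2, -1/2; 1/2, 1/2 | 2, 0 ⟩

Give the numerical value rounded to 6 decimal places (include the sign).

−√(1/2) ≈ -0.707107

√[5·1!4!0!/6! · 2!3!1!0!2!2!] = √(8)
  +(−1)^1/∏(1,0,2,0,2,0)! = -1/4  (running -1/4)
⟨..|..⟩ = √(8)·(-1/4) = -0.707107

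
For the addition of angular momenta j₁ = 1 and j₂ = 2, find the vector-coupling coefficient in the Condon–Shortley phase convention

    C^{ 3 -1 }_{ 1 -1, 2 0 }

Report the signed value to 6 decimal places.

j₁+j₂−J=0  J+j₁−j₂=2  J−j₁+j₂=4  j₁+j₂+J+1=7
(j₁±m₁, j₂±m₂, J±M) = (0,2,2,2,2,4)
P² = 128/5
sum k=0..0:
  [0] +1/8 = 1/8
S = 1/8
C² = P²·S² = 2/5 ; C = +0.632456

+√(2/5) ≈ +0.632456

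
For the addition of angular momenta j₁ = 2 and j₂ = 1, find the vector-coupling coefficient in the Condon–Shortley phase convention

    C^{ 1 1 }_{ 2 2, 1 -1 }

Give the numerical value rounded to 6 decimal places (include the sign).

+0.774597  (= +√(3/5))

√[3·2!2!0!/5! · 4!0!0!2!2!0!] = √(48/5)
  +(−1)^0/∏(0,2,0,0,2,0)! = 1/4  (running 1/4)
⟨..|..⟩ = √(48/5)·(1/4) = +0.774597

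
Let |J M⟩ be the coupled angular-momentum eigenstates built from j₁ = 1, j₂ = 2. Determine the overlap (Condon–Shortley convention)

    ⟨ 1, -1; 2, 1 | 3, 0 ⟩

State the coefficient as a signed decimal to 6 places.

j₁+j₂−J=0  J+j₁−j₂=2  J−j₁+j₂=4  j₁+j₂+J+1=7
(j₁±m₁, j₂±m₂, J±M) = (0,2,3,1,3,3)
P² = 144/5
sum k=0..0:
  [0] +1/12 = 1/12
S = 1/12
C² = P²·S² = 1/5 ; C = +0.447214

+0.447214  (= +√(1/5))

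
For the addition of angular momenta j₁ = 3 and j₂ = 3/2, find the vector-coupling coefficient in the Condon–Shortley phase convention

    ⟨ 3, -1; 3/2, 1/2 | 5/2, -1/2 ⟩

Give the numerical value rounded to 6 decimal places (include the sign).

-0.119523

j₁+j₂−J=2  J+j₁−j₂=4  J−j₁+j₂=1  j₁+j₂+J+1=8
(j₁±m₁, j₂±m₂, J±M) = (2,4,2,1,2,3)
P² = 288/35
sum k=1..2:
  [1] −1/6 = -1/6
  [2] +1/8 = 1/8
S = -1/24
C² = P²·S² = 1/70 ; C = -0.119523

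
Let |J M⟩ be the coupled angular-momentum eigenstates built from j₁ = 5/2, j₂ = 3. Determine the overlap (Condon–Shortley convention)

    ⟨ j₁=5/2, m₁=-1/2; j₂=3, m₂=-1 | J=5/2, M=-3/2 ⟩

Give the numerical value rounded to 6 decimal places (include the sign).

j₁+j₂−J=3  J+j₁−j₂=2  J−j₁+j₂=3  j₁+j₂+J+1=9
(j₁±m₁, j₂±m₂, J±M) = (2,3,2,4,1,4)
P² = 576/35
sum k=1..2:
  [1] −1/8 = -1/8
  [2] +1/12 = 1/12
S = -1/24
C² = P²·S² = 1/35 ; C = -0.169031

-0.169031  (= −√(1/35))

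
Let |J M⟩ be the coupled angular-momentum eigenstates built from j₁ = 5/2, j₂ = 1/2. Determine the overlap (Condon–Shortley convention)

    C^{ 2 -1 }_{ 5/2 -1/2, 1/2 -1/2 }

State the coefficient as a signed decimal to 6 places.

+√(1/3) ≈ +0.577350

triangle: 1!×4!×0!/6! = 24/720
(j±m)!: 2!×3!×0!×1!×1!×3! = 72
prefactor² = (2J+1)×Δ×N² = 12
  k=0: +1/(0!×1!×3!×0!×1!×0!) = 1/6
Σ = 1/6  ⇒  CG² = 12×1/6² = 1/3
CG = +√(1/3) = +0.577350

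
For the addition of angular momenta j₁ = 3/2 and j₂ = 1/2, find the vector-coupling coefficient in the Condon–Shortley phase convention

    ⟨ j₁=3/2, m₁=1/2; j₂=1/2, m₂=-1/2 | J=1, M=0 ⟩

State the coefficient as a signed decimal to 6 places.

j₁+j₂−J=1  J+j₁−j₂=2  J−j₁+j₂=0  j₁+j₂+J+1=4
(j₁±m₁, j₂±m₂, J±M) = (2,1,0,1,1,1)
P² = 1/2
sum k=0..0:
  [0] +1/1 = 1
S = 1
C² = P²·S² = 1/2 ; C = +0.707107

+√(1/2) ≈ +0.707107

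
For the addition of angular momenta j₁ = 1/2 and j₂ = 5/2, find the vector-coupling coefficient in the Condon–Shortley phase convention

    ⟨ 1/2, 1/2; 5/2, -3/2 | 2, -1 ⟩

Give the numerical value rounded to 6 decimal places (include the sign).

triangle: 1!*0!*4!/6! = 24/720
(j±m)!: 1!*0!*1!*4!*1!*3! = 144
prefactor² = (2J+1)*Δ*N² = 24
  k=0: +1/(0!*1!*0!*1!*0!*3!) = 1/6
Σ = 1/6  ⇒  CG² = 24*1/6² = 2/3
CG = +√(2/3) = +0.816497

+√(2/3) = +0.816497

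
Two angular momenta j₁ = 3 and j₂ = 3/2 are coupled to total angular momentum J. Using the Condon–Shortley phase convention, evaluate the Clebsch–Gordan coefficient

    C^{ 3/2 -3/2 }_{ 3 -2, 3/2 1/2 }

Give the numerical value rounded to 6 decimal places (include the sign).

triangle: 3!*3!*0!/7! = 36/5040
(j±m)!: 1!*5!*2!*1!*0!*3! = 1440
prefactor² = (2J+1)*Δ*N² = 288/7
  k=2: +1/(2!*1!*3!*0!*0!*0!) = 1/12
Σ = 1/12  ⇒  CG² = 288/7*1/12² = 2/7
CG = +√(2/7) = +0.534522

+0.534522  (= +√(2/7))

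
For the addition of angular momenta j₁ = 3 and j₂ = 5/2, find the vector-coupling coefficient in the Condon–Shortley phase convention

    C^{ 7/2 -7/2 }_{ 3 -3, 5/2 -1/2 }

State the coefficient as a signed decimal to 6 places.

+√(1/3) = +0.577350

√[8·2!4!3!/10! · 0!6!2!3!0!7!] = √(27648)
  +(−1)^2/∏(2,0,4,0,0,3)! = 1/288  (running 1/288)
⟨..|..⟩ = √(27648)·(1/288) = +0.577350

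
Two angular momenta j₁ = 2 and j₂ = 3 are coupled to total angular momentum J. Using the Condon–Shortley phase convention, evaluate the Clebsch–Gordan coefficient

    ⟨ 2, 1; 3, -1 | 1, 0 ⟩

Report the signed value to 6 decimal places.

triangle: 4!·0!·2!/7! = 48/5040
(j±m)!: 3!·1!·2!·4!·1!·1! = 288
prefactor² = (2J+1)·Δ·N² = 288/35
  k=1: −1/(1!·3!·0!·1!·0!·1!) = -1/6
Σ = -1/6  ⇒  CG² = 288/35·(-1/6)² = 8/35
CG = −√(8/35) = -0.478091

−√(8/35) = -0.478091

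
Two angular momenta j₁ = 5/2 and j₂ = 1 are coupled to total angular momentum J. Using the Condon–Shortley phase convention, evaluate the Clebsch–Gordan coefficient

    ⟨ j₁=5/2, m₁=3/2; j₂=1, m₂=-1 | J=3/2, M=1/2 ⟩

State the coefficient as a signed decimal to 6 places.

+0.632456  (= +√(2/5))

j₁+j₂−J=2  J+j₁−j₂=3  J−j₁+j₂=0  j₁+j₂+J+1=6
(j₁±m₁, j₂±m₂, J±M) = (4,1,0,2,2,1)
P² = 32/5
sum k=0..0:
  [0] +1/4 = 1/4
S = 1/4
C² = P²·S² = 2/5 ; C = +0.632456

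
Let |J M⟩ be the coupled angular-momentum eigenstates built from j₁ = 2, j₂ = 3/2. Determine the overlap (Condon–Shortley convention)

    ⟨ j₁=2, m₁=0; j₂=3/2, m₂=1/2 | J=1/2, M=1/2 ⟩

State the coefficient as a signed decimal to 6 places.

triangle: 3!*1!*0!/5! = 6/120
(j±m)!: 2!*2!*2!*1!*1!*0! = 8
prefactor² = (2J+1)*Δ*N² = 4/5
  k=2: +1/(2!*1!*0!*0!*1!*0!) = 1/2
Σ = 1/2  ⇒  CG² = 4/5*1/2² = 1/5
CG = +√(1/5) = +0.447214

+√(1/5) = +0.447214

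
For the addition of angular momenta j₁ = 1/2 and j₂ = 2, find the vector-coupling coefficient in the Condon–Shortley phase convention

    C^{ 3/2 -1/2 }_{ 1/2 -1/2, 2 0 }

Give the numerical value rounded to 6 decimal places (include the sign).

−√(2/5) ≈ -0.632456

j₁+j₂−J=1  J+j₁−j₂=0  J−j₁+j₂=3  j₁+j₂+J+1=5
(j₁±m₁, j₂±m₂, J±M) = (0,1,2,2,1,2)
P² = 8/5
sum k=1..1:
  [1] −1/2 = -1/2
S = -1/2
C² = P²·S² = 2/5 ; C = -0.632456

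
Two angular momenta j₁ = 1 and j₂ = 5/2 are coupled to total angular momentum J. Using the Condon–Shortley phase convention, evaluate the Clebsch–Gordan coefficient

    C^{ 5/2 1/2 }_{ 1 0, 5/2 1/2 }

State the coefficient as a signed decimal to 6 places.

triangle: 1!×1!×4!/7! = 24/5040
(j±m)!: 1!×1!×3!×2!×3!×2! = 144
prefactor² = (2J+1)×Δ×N² = 144/35
  k=0: +1/(0!×1!×1!×3!×0!×1!) = 1/6
  k=1: −1/(1!×0!×0!×2!×1!×2!) = -1/4
Σ = -1/12  ⇒  CG² = 144/35×(-1/12)² = 1/35
CG = −√(1/35) = -0.169031

-0.169031  (= −√(1/35))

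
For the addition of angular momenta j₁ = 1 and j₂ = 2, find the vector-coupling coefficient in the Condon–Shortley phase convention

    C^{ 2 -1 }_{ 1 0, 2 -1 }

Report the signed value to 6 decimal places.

triangle: 1!*1!*3!/6! = 6/720
(j±m)!: 1!*1!*1!*3!*1!*3! = 36
prefactor² = (2J+1)*Δ*N² = 3/2
  k=0: +1/(0!*1!*1!*1!*0!*2!) = 1/2
  k=1: −1/(1!*0!*0!*0!*1!*3!) = -1/6
Σ = 1/3  ⇒  CG² = 3/2*1/3² = 1/6
CG = +√(1/6) = +0.408248

+√(1/6) ≈ +0.408248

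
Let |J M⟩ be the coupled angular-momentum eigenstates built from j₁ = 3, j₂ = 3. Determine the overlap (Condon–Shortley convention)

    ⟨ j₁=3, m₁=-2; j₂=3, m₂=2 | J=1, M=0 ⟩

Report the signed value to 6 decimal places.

triangle: 5!×1!×1!/8! = 120/40320
(j±m)!: 1!×5!×5!×1!×1!×1! = 14400
prefactor² = (2J+1)×Δ×N² = 900/7
  k=4: +1/(4!×1!×1!×1!×0!×0!) = 1/24
  k=5: −1/(5!×0!×0!×0!×1!×1!) = -1/120
Σ = 1/30  ⇒  CG² = 900/7×1/30² = 1/7
CG = +√(1/7) = +0.377964

+√(1/7) ≈ +0.377964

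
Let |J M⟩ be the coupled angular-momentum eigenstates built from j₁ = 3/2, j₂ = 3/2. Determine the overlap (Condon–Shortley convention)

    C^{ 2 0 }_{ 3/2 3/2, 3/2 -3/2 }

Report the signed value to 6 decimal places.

√[5·1!2!2!/6! · 3!0!0!3!2!2!] = √(4)
  +(−1)^0/∏(0,1,0,0,2,2)! = 1/4  (running 1/4)
⟨..|..⟩ = √(4)·(1/4) = +0.500000

+√(1/4) ≈ +0.500000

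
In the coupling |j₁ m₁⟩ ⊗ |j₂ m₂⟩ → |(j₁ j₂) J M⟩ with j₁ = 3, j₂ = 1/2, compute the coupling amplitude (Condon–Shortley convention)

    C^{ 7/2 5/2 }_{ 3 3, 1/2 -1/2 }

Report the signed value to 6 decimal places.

+√(1/7) ≈ +0.377964

√[8·0!6!1!/8! · 6!0!0!1!6!1!] = √(518400/7)
  +(−1)^0/∏(0,0,0,0,6,1)! = 1/720  (running 1/720)
⟨..|..⟩ = √(518400/7)·(1/720) = +0.377964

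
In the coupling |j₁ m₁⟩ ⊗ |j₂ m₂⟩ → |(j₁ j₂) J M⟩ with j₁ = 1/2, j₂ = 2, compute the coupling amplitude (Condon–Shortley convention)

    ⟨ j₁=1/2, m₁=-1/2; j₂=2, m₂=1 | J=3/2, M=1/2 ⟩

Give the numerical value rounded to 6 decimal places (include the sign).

j₁+j₂−J=1  J+j₁−j₂=0  J−j₁+j₂=3  j₁+j₂+J+1=5
(j₁±m₁, j₂±m₂, J±M) = (0,1,3,1,2,1)
P² = 12/5
sum k=1..1:
  [1] −1/2 = -1/2
S = -1/2
C² = P²·S² = 3/5 ; C = -0.774597

-0.774597  (= −√(3/5))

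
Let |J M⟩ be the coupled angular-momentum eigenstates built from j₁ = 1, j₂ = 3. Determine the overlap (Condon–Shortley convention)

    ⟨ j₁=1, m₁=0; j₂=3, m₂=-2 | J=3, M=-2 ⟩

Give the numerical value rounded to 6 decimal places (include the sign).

+0.577350

triangle: 1!·1!·5!/8! = 120/40320
(j±m)!: 1!·1!·1!·5!·1!·5! = 14400
prefactor² = (2J+1)·Δ·N² = 300
  k=0: +1/(0!·1!·1!·1!·0!·4!) = 1/24
  k=1: −1/(1!·0!·0!·0!·1!·5!) = -1/120
Σ = 1/30  ⇒  CG² = 300·1/30² = 1/3
CG = +√(1/3) = +0.577350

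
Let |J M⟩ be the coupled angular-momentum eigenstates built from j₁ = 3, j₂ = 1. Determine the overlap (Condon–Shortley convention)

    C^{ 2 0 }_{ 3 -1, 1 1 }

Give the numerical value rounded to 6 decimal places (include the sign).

triangle: 2!*4!*0!/7! = 48/5040
(j±m)!: 2!*4!*2!*0!*2!*2! = 384
prefactor² = (2J+1)*Δ*N² = 128/7
  k=2: +1/(2!*0!*2!*0!*2!*0!) = 1/8
Σ = 1/8  ⇒  CG² = 128/7*1/8² = 2/7
CG = +√(2/7) = +0.534522

+0.534522  (= +√(2/7))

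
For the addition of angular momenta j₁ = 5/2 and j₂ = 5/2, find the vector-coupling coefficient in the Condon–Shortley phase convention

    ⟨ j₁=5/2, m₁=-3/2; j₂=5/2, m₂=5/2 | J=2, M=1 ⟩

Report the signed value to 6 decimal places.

triangle: 3!×2!×2!/8! = 24/40320
(j±m)!: 1!×4!×5!×0!×3!×1! = 17280
prefactor² = (2J+1)×Δ×N² = 360/7
  k=3: −1/(3!×0!×1!×2!×1!×0!) = -1/12
Σ = -1/12  ⇒  CG² = 360/7×(-1/12)² = 5/14
CG = −√(5/14) = -0.597614

-0.597614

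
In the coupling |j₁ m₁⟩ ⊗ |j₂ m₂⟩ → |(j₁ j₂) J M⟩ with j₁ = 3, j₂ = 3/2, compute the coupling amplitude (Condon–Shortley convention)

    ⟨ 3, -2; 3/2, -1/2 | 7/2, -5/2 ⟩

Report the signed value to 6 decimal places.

−√(1/7) ≈ -0.377964

j₁+j₂−J=1  J+j₁−j₂=5  J−j₁+j₂=2  j₁+j₂+J+1=9
(j₁±m₁, j₂±m₂, J±M) = (1,5,1,2,1,6)
P² = 6400/7
sum k=0..1:
  [0] +1/120 = 1/120
  [1] −1/48 = -1/48
S = -1/80
C² = P²·S² = 1/7 ; C = -0.377964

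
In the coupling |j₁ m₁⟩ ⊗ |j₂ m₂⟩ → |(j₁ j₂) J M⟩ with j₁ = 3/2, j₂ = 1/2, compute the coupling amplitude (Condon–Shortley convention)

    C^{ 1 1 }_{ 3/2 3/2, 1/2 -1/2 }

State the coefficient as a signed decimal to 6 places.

j₁+j₂−J=1  J+j₁−j₂=2  J−j₁+j₂=0  j₁+j₂+J+1=4
(j₁±m₁, j₂±m₂, J±M) = (3,0,0,1,2,0)
P² = 3
sum k=0..0:
  [0] +1/2 = 1/2
S = 1/2
C² = P²·S² = 3/4 ; C = +0.866025

+√(3/4) ≈ +0.866025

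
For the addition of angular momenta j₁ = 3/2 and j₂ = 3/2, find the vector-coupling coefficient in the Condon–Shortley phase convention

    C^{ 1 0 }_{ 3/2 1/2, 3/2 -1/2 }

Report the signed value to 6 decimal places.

√[3·2!1!1!/5! · 2!1!1!2!1!1!] = √(1/5)
  +(−1)^0/∏(0,2,1,1,0,0)! = 1/2  (running 1/2)
  +(−1)^1/∏(1,1,0,0,1,1)! = -1  (running -1/2)
⟨..|..⟩ = √(1/5)·(-1/2) = -0.223607

-0.223607  (= −√(1/20))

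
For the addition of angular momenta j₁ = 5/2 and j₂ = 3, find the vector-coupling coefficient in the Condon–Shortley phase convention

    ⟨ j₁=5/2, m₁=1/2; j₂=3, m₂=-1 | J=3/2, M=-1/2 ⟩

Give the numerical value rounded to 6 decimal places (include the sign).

-0.097590

triangle: 4!*1!*2!/8! = 48/40320
(j±m)!: 3!*2!*2!*4!*1!*2! = 1152
prefactor² = (2J+1)*Δ*N² = 192/35
  k=1: −1/(1!*3!*1!*1!*0!*1!) = -1/6
  k=2: +1/(2!*2!*0!*0!*1!*2!) = 1/8
Σ = -1/24  ⇒  CG² = 192/35*(-1/24)² = 1/105
CG = −√(1/105) = -0.097590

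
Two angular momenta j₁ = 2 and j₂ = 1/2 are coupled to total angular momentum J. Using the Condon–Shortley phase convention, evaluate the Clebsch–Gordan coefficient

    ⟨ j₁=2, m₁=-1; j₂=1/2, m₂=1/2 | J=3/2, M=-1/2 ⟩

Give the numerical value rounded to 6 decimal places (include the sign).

−√(3/5) ≈ -0.774597

triangle: 1!×3!×0!/5! = 6/120
(j±m)!: 1!×3!×1!×0!×1!×2! = 12
prefactor² = (2J+1)×Δ×N² = 12/5
  k=1: −1/(1!×0!×2!×0!×1!×0!) = -1/2
Σ = -1/2  ⇒  CG² = 12/5×(-1/2)² = 3/5
CG = −√(3/5) = -0.774597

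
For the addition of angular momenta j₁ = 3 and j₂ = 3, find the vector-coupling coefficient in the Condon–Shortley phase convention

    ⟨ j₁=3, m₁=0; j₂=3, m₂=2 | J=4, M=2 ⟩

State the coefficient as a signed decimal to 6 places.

j₁+j₂−J=2  J+j₁−j₂=4  J−j₁+j₂=4  j₁+j₂+J+1=11
(j₁±m₁, j₂±m₂, J±M) = (3,3,5,1,6,2)
P² = 124416/77
sum k=1..2:
  [1] −1/96 = -1/96
  [2] +1/72 = 1/72
S = 1/288
C² = P²·S² = 3/154 ; C = +0.139573

+√(3/154) ≈ +0.139573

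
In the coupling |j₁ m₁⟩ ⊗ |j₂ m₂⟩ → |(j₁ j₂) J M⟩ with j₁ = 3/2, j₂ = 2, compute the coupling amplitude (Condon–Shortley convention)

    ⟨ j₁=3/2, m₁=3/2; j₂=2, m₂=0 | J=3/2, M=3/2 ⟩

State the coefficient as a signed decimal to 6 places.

triangle: 2!×1!×2!/6! = 4/720
(j±m)!: 3!×0!×2!×2!×3!×0! = 144
prefactor² = (2J+1)×Δ×N² = 16/5
  k=0: +1/(0!×2!×0!×2!×1!×0!) = 1/4
Σ = 1/4  ⇒  CG² = 16/5×1/4² = 1/5
CG = +√(1/5) = +0.447214

+√(1/5) ≈ +0.447214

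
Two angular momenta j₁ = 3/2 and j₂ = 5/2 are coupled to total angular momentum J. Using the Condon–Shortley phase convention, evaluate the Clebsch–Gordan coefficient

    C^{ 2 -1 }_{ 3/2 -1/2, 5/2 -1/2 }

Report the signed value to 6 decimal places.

triangle: 2!*1!*3!/7! = 12/5040
(j±m)!: 1!*2!*2!*3!*1!*3! = 144
prefactor² = (2J+1)*Δ*N² = 12/7
  k=1: −1/(1!*1!*1!*1!*0!*2!) = -1/2
  k=2: +1/(2!*0!*0!*0!*1!*3!) = 1/12
Σ = -5/12  ⇒  CG² = 12/7*(-5/12)² = 25/84
CG = −√(25/84) = -0.545545

−√(25/84) = -0.545545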